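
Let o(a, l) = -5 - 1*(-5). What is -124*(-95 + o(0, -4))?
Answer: 11780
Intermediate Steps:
o(a, l) = 0 (o(a, l) = -5 + 5 = 0)
-124*(-95 + o(0, -4)) = -124*(-95 + 0) = -124*(-95) = 11780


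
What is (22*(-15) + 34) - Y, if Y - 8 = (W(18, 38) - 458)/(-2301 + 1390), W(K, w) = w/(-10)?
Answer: -1387029/4555 ≈ -304.51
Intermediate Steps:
W(K, w) = -w/10 (W(K, w) = w*(-⅒) = -w/10)
Y = 38749/4555 (Y = 8 + (-⅒*38 - 458)/(-2301 + 1390) = 8 + (-19/5 - 458)/(-911) = 8 - 2309/5*(-1/911) = 8 + 2309/4555 = 38749/4555 ≈ 8.5069)
(22*(-15) + 34) - Y = (22*(-15) + 34) - 1*38749/4555 = (-330 + 34) - 38749/4555 = -296 - 38749/4555 = -1387029/4555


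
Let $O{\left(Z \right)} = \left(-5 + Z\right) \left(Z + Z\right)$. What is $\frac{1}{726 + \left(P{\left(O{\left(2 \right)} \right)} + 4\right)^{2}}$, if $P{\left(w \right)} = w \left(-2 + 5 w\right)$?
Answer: $\frac{1}{560230} \approx 1.785 \cdot 10^{-6}$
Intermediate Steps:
$O{\left(Z \right)} = 2 Z \left(-5 + Z\right)$ ($O{\left(Z \right)} = \left(-5 + Z\right) 2 Z = 2 Z \left(-5 + Z\right)$)
$\frac{1}{726 + \left(P{\left(O{\left(2 \right)} \right)} + 4\right)^{2}} = \frac{1}{726 + \left(2 \cdot 2 \left(-5 + 2\right) \left(-2 + 5 \cdot 2 \cdot 2 \left(-5 + 2\right)\right) + 4\right)^{2}} = \frac{1}{726 + \left(2 \cdot 2 \left(-3\right) \left(-2 + 5 \cdot 2 \cdot 2 \left(-3\right)\right) + 4\right)^{2}} = \frac{1}{726 + \left(- 12 \left(-2 + 5 \left(-12\right)\right) + 4\right)^{2}} = \frac{1}{726 + \left(- 12 \left(-2 - 60\right) + 4\right)^{2}} = \frac{1}{726 + \left(\left(-12\right) \left(-62\right) + 4\right)^{2}} = \frac{1}{726 + \left(744 + 4\right)^{2}} = \frac{1}{726 + 748^{2}} = \frac{1}{726 + 559504} = \frac{1}{560230}$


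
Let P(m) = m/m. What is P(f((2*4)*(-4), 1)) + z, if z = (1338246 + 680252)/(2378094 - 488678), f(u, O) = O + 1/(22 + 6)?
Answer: 1953957/944708 ≈ 2.0683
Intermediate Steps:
f(u, O) = 1/28 + O (f(u, O) = O + 1/28 = 1/28 + O)
P(m) = 1
z = 1009249/944708 (z = 2018498/1889416 = 2018498*(1/1889416) = 1009249/944708 ≈ 1.0683)
P(f((2*4)*(-4), 1)) + z = 1 + 1009249/944708 = 1953957/944708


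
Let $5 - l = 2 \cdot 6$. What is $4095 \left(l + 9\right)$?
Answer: $8190$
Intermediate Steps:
$l = -7$ ($l = 5 - 2 \cdot 6 = 5 - 12 = -7$)
$4095 \left(l + 9\right) = 4095 \left(-7 + 9\right) = 4095 \cdot 2 = 8190$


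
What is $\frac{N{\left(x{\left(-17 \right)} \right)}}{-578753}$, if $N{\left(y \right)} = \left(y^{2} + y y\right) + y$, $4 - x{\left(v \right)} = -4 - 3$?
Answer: $- \frac{253}{578753} \approx -0.00043715$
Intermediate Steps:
$x{\left(v \right)} = 11$ ($x{\left(v \right)} = 4 - \left(-4 - 3\right) = 4 - -7 = 4 + 7 = 11$)
$N{\left(y \right)} = y + 2 y^{2}$ ($N{\left(y \right)} = \left(y^{2} + y^{2}\right) + y = 2 y^{2} + y = y + 2 y^{2}$)
$\frac{N{\left(x{\left(-17 \right)} \right)}}{-578753} = \frac{11 \left(1 + 2 \cdot 11\right)}{-578753} = 11 \left(1 + 22\right) \left(- \frac{1}{578753}\right) = 11 \cdot 23 \left(- \frac{1}{578753}\right) = 253 \left(- \frac{1}{578753}\right) = - \frac{253}{578753}$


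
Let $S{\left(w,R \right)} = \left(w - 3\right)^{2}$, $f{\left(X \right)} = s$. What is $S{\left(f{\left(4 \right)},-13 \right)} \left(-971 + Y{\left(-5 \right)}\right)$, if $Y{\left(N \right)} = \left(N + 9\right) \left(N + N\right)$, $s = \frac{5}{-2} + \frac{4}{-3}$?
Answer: $- \frac{566497}{12} \approx -47208.0$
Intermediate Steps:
$s = - \frac{23}{6}$ ($s = 5 \left(- \frac{1}{2}\right) + 4 \left(- \frac{1}{3}\right) = - \frac{5}{2} - \frac{4}{3} = - \frac{23}{6} \approx -3.8333$)
$f{\left(X \right)} = - \frac{23}{6}$
$S{\left(w,R \right)} = \left(-3 + w\right)^{2}$
$Y{\left(N \right)} = 2 N \left(9 + N\right)$ ($Y{\left(N \right)} = \left(9 + N\right) 2 N = 2 N \left(9 + N\right)$)
$S{\left(f{\left(4 \right)},-13 \right)} \left(-971 + Y{\left(-5 \right)}\right) = \left(-3 - \frac{23}{6}\right)^{2} \left(-971 + 2 \left(-5\right) \left(9 - 5\right)\right) = \left(- \frac{41}{6}\right)^{2} \left(-971 + 2 \left(-5\right) 4\right) = \frac{1681 \left(-971 - 40\right)}{36} = \frac{1681}{36} \left(-1011\right) = - \frac{566497}{12}$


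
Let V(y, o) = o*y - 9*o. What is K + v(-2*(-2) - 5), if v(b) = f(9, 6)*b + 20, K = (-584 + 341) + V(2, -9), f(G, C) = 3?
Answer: -163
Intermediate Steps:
V(y, o) = -9*o + o*y
K = -180 (K = (-584 + 341) - 9*(-9 + 2) = -243 - 9*(-7) = -243 + 63 = -180)
v(b) = 20 + 3*b (v(b) = 3*b + 20 = 20 + 3*b)
K + v(-2*(-2) - 5) = -180 + (20 + 3*(-2*(-2) - 5)) = -180 + (20 + 3*(4 - 5)) = -180 + (20 + 3*(-1)) = -180 + (20 - 3) = -180 + 17 = -163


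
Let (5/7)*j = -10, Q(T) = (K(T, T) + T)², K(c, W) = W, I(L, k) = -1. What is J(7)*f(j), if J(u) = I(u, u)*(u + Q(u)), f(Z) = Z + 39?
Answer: -5075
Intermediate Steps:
Q(T) = 4*T² (Q(T) = (T + T)² = (2*T)² = 4*T²)
j = -14 (j = (7/5)*(-10) = -14)
f(Z) = 39 + Z
J(u) = -u - 4*u² (J(u) = -(u + 4*u²) = -u - 4*u²)
J(7)*f(j) = (7*(-1 - 4*7))*(39 - 14) = (7*(-1 - 28))*25 = (7*(-29))*25 = -203*25 = -5075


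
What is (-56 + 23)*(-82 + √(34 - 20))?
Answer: 2706 - 33*√14 ≈ 2582.5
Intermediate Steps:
(-56 + 23)*(-82 + √(34 - 20)) = -33*(-82 + √14) = 2706 - 33*√14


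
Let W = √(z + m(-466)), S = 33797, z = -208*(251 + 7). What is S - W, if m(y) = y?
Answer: 33797 - I*√54130 ≈ 33797.0 - 232.66*I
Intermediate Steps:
z = -53664 (z = -208*258 = -53664)
W = I*√54130 (W = √(-53664 - 466) = √(-54130) = I*√54130 ≈ 232.66*I)
S - W = 33797 - I*√54130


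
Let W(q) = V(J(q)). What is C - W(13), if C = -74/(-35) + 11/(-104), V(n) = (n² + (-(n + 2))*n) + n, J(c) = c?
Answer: 54631/3640 ≈ 15.009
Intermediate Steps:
V(n) = n + n² + n*(-2 - n) (V(n) = (n² + (-(2 + n))*n) + n = (n² + (-2 - n)*n) + n = (n² + n*(-2 - n)) + n = n + n² + n*(-2 - n))
W(q) = -q
C = 7311/3640 (C = -74*(-1/35) + 11*(-1/104) = 74/35 - 11/104 = 7311/3640 ≈ 2.0085)
C - W(13) = 7311/3640 - (-1)*13 = 7311/3640 - 1*(-13) = 7311/3640 + 13 = 54631/3640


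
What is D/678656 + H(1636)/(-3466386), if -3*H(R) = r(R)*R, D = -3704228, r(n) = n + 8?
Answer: -138998295155/26732768832 ≈ -5.1995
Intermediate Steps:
r(n) = 8 + n
H(R) = -R*(8 + R)/3 (H(R) = -(8 + R)*R/3 = -R*(8 + R)/3)
D/678656 + H(1636)/(-3466386) = -3704228/678656 - ⅓*1636*(8 + 1636)/(-3466386) = -3704228*1/678656 - ⅓*1636*1644*(-1/3466386) = -84187/15424 - 896528*(-1/3466386) = -84187/15424 + 448264/1733193 = -138998295155/26732768832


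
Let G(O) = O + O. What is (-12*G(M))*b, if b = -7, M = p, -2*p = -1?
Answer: 84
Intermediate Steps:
p = ½ (p = -½*(-1) = ½ ≈ 0.50000)
M = ½ ≈ 0.50000
G(O) = 2*O
(-12*G(M))*b = -24/2*(-7) = -12*1*(-7) = -12*(-7) = 84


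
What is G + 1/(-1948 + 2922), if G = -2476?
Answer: -2411623/974 ≈ -2476.0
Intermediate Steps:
G + 1/(-1948 + 2922) = -2476 + 1/(-1948 + 2922) = -2476 + 1/974 = -2411623/974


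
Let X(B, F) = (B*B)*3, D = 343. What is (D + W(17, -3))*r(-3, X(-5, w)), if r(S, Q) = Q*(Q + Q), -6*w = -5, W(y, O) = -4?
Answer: 3813750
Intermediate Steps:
w = ⅚ (w = -⅙*(-5) = ⅚ ≈ 0.83333)
X(B, F) = 3*B² (X(B, F) = B²*3 = 3*B²)
r(S, Q) = 2*Q² (r(S, Q) = Q*(2*Q) = 2*Q²)
(D + W(17, -3))*r(-3, X(-5, w)) = (343 - 4)*(2*(3*(-5)²)²) = 339*(2*(3*25)²) = 339*(2*75²) = 339*(2*5625) = 339*11250 = 3813750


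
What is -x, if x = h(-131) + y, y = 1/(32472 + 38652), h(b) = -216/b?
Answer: -15362915/9317244 ≈ -1.6489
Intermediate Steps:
y = 1/71124 ≈ 1.4060e-5
x = 15362915/9317244 (x = -216/(-131) + 1/71124 = -216*(-1/131) + 1/71124 = 216/131 + 1/71124 = 15362915/9317244 ≈ 1.6489)
-x = -1*15362915/9317244 = -15362915/9317244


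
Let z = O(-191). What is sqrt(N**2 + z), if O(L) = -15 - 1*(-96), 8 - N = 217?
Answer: sqrt(43762) ≈ 209.19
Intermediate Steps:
N = -209 (N = 8 - 1*217 = 8 - 217 = -209)
O(L) = 81 (O(L) = -15 + 96 = 81)
z = 81
sqrt(N**2 + z) = sqrt((-209)**2 + 81) = sqrt(43681 + 81) = sqrt(43762)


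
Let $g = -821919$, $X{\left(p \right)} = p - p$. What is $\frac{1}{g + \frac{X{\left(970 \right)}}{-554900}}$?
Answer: $- \frac{1}{821919} \approx -1.2167 \cdot 10^{-6}$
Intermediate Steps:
$X{\left(p \right)} = 0$
$\frac{1}{g + \frac{X{\left(970 \right)}}{-554900}} = \frac{1}{-821919 + \frac{0}{-554900}} = \frac{1}{-821919 + 0 \left(- \frac{1}{554900}\right)} = \frac{1}{-821919 + 0} = \frac{1}{-821919} = - \frac{1}{821919}$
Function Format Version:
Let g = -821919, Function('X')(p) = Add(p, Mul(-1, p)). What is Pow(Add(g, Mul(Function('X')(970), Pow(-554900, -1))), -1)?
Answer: Rational(-1, 821919) ≈ -1.2167e-6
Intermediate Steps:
Function('X')(p) = 0
Pow(Add(g, Mul(Function('X')(970), Pow(-554900, -1))), -1) = Pow(Add(-821919, Mul(0, Pow(-554900, -1))), -1) = Pow(Add(-821919, Mul(0, Rational(-1, 554900))), -1) = Pow(Add(-821919, 0), -1) = Pow(-821919, -1) = Rational(-1, 821919)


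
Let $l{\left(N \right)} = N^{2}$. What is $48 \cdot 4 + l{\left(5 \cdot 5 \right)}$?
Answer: $817$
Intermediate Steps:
$48 \cdot 4 + l{\left(5 \cdot 5 \right)} = 48 \cdot 4 + \left(5 \cdot 5\right)^{2} = 192 + 25^{2} = 192 + 625 = 817$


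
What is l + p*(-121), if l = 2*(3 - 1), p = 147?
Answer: -17783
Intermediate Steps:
l = 4 (l = 2*2 = 4)
l + p*(-121) = 4 + 147*(-121) = 4 - 17787 = -17783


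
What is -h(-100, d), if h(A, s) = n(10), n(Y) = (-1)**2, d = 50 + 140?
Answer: -1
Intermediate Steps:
d = 190
n(Y) = 1
h(A, s) = 1
-h(-100, d) = -1*1 = -1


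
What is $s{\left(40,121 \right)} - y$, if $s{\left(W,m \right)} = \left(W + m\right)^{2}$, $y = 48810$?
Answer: $-22889$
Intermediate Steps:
$s{\left(40,121 \right)} - y = \left(40 + 121\right)^{2} - 48810 = 161^{2} - 48810 = 25921 - 48810 = -22889$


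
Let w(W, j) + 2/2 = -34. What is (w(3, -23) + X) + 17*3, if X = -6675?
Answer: -6659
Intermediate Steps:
w(W, j) = -35 (w(W, j) = -1 - 34 = -35)
(w(3, -23) + X) + 17*3 = (-35 - 6675) + 17*3 = -6710 + 51 = -6659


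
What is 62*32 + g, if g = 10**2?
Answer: 2084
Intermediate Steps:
g = 100
62*32 + g = 62*32 + 100 = 1984 + 100 = 2084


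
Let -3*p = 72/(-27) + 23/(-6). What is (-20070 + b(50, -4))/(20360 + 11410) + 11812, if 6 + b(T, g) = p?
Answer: 2251482997/190620 ≈ 11811.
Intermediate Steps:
p = 13/6 (p = -(72/(-27) + 23/(-6))/3 = -(72*(-1/27) + 23*(-1/6))/3 = -(-8/3 - 23/6)/3 = -1/3*(-13/2) = 13/6 ≈ 2.1667)
b(T, g) = -23/6 (b(T, g) = -6 + 13/6 = -23/6)
(-20070 + b(50, -4))/(20360 + 11410) + 11812 = (-20070 - 23/6)/(20360 + 11410) + 11812 = -120443/6/31770 + 11812 = -120443/6*1/31770 + 11812 = -120443/190620 + 11812 = 2251482997/190620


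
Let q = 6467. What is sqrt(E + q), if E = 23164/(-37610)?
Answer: sqrt(2286694638165)/18805 ≈ 80.414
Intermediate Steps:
E = -11582/18805 (E = 23164*(-1/37610) = -11582/18805 ≈ -0.61590)
sqrt(E + q) = sqrt(-11582/18805 + 6467) = sqrt(121600353/18805) = sqrt(2286694638165)/18805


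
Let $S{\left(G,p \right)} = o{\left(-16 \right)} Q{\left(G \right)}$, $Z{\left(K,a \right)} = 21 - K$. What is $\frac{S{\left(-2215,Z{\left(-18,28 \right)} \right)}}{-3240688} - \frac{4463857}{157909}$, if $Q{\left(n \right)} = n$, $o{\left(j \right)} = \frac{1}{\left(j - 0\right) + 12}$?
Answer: $- \frac{57864221022899}{2046935205568} \approx -28.269$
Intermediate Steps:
$o{\left(j \right)} = \frac{1}{12 + j}$ ($o{\left(j \right)} = \frac{1}{\left(j + 0\right) + 12} = \frac{1}{j + 12} = \frac{1}{12 + j}$)
$S{\left(G,p \right)} = - \frac{G}{4}$ ($S{\left(G,p \right)} = \frac{G}{12 - 16} = \frac{G}{-4} = - \frac{G}{4}$)
$\frac{S{\left(-2215,Z{\left(-18,28 \right)} \right)}}{-3240688} - \frac{4463857}{157909} = \frac{\left(- \frac{1}{4}\right) \left(-2215\right)}{-3240688} - \frac{4463857}{157909} = \frac{2215}{4} \left(- \frac{1}{3240688}\right) - \frac{4463857}{157909} = - \frac{2215}{12962752} - \frac{4463857}{157909} = - \frac{57864221022899}{2046935205568}$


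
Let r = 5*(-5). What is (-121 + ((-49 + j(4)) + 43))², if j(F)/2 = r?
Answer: 31329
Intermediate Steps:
r = -25
j(F) = -50 (j(F) = 2*(-25) = -50)
(-121 + ((-49 + j(4)) + 43))² = (-121 + ((-49 - 50) + 43))² = (-121 + (-99 + 43))² = (-121 - 56)² = (-177)² = 31329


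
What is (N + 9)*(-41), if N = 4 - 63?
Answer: 2050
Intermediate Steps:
N = -59
(N + 9)*(-41) = (-59 + 9)*(-41) = -50*(-41) = 2050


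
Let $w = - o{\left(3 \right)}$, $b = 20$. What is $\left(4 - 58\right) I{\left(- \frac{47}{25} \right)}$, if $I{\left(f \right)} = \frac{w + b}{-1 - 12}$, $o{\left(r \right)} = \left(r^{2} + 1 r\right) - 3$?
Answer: $\frac{594}{13} \approx 45.692$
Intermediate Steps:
$o{\left(r \right)} = -3 + r + r^{2}$ ($o{\left(r \right)} = \left(r^{2} + r\right) - 3 = \left(r + r^{2}\right) - 3 = -3 + r + r^{2}$)
$w = -9$ ($w = - (-3 + 3 + 3^{2}) = - (-3 + 3 + 9) = \left(-1\right) 9 = -9$)
$I{\left(f \right)} = - \frac{11}{13}$ ($I{\left(f \right)} = \frac{-9 + 20}{-1 - 12} = \frac{11}{-13} = 11 \left(- \frac{1}{13}\right) = - \frac{11}{13}$)
$\left(4 - 58\right) I{\left(- \frac{47}{25} \right)} = \left(4 - 58\right) \left(- \frac{11}{13}\right) = \left(-54\right) \left(- \frac{11}{13}\right) = \frac{594}{13}$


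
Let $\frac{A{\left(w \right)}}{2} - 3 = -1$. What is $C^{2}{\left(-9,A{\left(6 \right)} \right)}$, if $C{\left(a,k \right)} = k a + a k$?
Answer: $5184$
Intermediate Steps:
$A{\left(w \right)} = 4$ ($A{\left(w \right)} = 6 + 2 \left(-1\right) = 6 - 2 = 4$)
$C{\left(a,k \right)} = 2 a k$ ($C{\left(a,k \right)} = a k + a k = 2 a k$)
$C^{2}{\left(-9,A{\left(6 \right)} \right)} = \left(2 \left(-9\right) 4\right)^{2} = \left(-72\right)^{2} = 5184$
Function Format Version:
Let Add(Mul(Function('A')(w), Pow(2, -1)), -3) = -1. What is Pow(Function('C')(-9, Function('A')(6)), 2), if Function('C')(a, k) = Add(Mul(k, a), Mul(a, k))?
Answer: 5184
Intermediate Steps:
Function('A')(w) = 4 (Function('A')(w) = Add(6, Mul(2, -1)) = Add(6, -2) = 4)
Function('C')(a, k) = Mul(2, a, k) (Function('C')(a, k) = Add(Mul(a, k), Mul(a, k)) = Mul(2, a, k))
Pow(Function('C')(-9, Function('A')(6)), 2) = Pow(Mul(2, -9, 4), 2) = Pow(-72, 2) = 5184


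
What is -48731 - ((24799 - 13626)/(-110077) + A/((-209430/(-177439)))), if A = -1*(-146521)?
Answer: -3985255424453383/23053426110 ≈ -1.7287e+5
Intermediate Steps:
A = 146521
-48731 - ((24799 - 13626)/(-110077) + A/((-209430/(-177439)))) = -48731 - ((24799 - 13626)/(-110077) + 146521/((-209430/(-177439)))) = -48731 - (11173*(-1/110077) + 146521/((-209430*(-1/177439)))) = -48731 - (-11173/110077 + 146521/(209430/177439)) = -48731 - (-11173/110077 + 146521*(177439/209430)) = -48731 - (-11173/110077 + 25998539719/209430) = -48731 - 1*2861838916686973/23053426110 = -48731 - 2861838916686973/23053426110 = -3985255424453383/23053426110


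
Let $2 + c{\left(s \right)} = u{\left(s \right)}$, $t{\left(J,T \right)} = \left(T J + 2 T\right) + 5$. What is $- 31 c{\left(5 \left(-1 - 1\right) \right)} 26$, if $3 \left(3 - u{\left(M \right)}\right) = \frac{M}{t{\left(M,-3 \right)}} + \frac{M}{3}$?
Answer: $- \frac{468286}{261} \approx -1794.2$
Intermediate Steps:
$t{\left(J,T \right)} = 5 + 2 T + J T$ ($t{\left(J,T \right)} = \left(J T + 2 T\right) + 5 = \left(2 T + J T\right) + 5 = 5 + 2 T + J T$)
$u{\left(M \right)} = 3 - \frac{M}{9} - \frac{M}{3 \left(-1 - 3 M\right)}$ ($u{\left(M \right)} = 3 - \frac{\frac{M}{5 + 2 \left(-3\right) + M \left(-3\right)} + \frac{M}{3}}{3} = 3 - \frac{\frac{M}{5 - 6 - 3 M} + M \frac{1}{3}}{3} = 3 - \frac{\frac{M}{-1 - 3 M} + \frac{M}{3}}{3} = 3 - \frac{\frac{M}{3} + \frac{M}{-1 - 3 M}}{3} = 3 - \left(\frac{M}{9} + \frac{M}{3 \left(-1 - 3 M\right)}\right) = 3 - \frac{M}{9} - \frac{M}{3 \left(-1 - 3 M\right)}$)
$c{\left(s \right)} = -2 + \frac{27 - 3 s^{2} + 83 s}{9 \left(1 + 3 s\right)}$
$- 31 c{\left(5 \left(-1 - 1\right) \right)} 26 = - 31 \frac{9 - 3 \left(5 \left(-1 - 1\right)\right)^{2} + 29 \cdot 5 \left(-1 - 1\right)}{9 \left(1 + 3 \cdot 5 \left(-1 - 1\right)\right)} 26 = - 31 \frac{9 - 3 \left(5 \left(-2\right)\right)^{2} + 29 \cdot 5 \left(-2\right)}{9 \left(1 + 3 \cdot 5 \left(-2\right)\right)} 26 = - 31 \frac{9 - 3 \left(-10\right)^{2} + 29 \left(-10\right)}{9 \left(1 + 3 \left(-10\right)\right)} 26 = - 31 \frac{9 - 300 - 290}{9 \left(1 - 30\right)} 26 = - 31 \frac{9 - 300 - 290}{9 \left(-29\right)} 26 = - 31 \cdot \frac{1}{9} \left(- \frac{1}{29}\right) \left(-581\right) 26 = \left(-31\right) \frac{581}{261} \cdot 26 = \left(- \frac{18011}{261}\right) 26 = - \frac{468286}{261}$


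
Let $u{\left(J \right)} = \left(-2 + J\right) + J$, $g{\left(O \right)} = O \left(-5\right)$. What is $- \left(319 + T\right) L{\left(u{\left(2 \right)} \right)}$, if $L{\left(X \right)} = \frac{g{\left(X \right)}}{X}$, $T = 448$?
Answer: $3835$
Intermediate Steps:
$g{\left(O \right)} = - 5 O$
$u{\left(J \right)} = -2 + 2 J$
$L{\left(X \right)} = -5$ ($L{\left(X \right)} = \frac{\left(-5\right) X}{X} = -5$)
$- \left(319 + T\right) L{\left(u{\left(2 \right)} \right)} = - \left(319 + 448\right) \left(-5\right) = - 767 \left(-5\right) = \left(-1\right) \left(-3835\right) = 3835$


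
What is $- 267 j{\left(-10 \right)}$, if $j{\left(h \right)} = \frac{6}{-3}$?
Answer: $534$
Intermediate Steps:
$j{\left(h \right)} = -2$ ($j{\left(h \right)} = 6 \left(- \frac{1}{3}\right) = -2$)
$- 267 j{\left(-10 \right)} = \left(-267\right) \left(-2\right) = 534$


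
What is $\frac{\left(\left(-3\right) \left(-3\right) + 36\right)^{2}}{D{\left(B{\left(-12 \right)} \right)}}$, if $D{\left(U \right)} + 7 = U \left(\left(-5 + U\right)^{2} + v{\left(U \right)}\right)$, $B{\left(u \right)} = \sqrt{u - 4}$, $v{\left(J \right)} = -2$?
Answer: $\frac{309825}{24193} - \frac{56700 i}{24193} \approx 12.806 - 2.3437 i$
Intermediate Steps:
$B{\left(u \right)} = \sqrt{-4 + u}$
$D{\left(U \right)} = -7 + U \left(-2 + \left(-5 + U\right)^{2}\right)$ ($D{\left(U \right)} = -7 + U \left(\left(-5 + U\right)^{2} - 2\right) = -7 + U \left(-2 + \left(-5 + U\right)^{2}\right)$)
$\frac{\left(\left(-3\right) \left(-3\right) + 36\right)^{2}}{D{\left(B{\left(-12 \right)} \right)}} = \frac{\left(\left(-3\right) \left(-3\right) + 36\right)^{2}}{-7 - 2 \sqrt{-4 - 12} + \sqrt{-4 - 12} \left(-5 + \sqrt{-4 - 12}\right)^{2}} = \frac{\left(9 + 36\right)^{2}}{-7 - 2 \sqrt{-16} + \sqrt{-16} \left(-5 + \sqrt{-16}\right)^{2}} = \frac{45^{2}}{-7 - 2 \cdot 4 i + 4 i \left(-5 + 4 i\right)^{2}} = \frac{2025}{-7 - 8 i + 4 i \left(-5 + 4 i\right)^{2}}$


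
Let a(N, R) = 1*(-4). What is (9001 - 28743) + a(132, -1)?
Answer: -19746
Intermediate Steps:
a(N, R) = -4
(9001 - 28743) + a(132, -1) = (9001 - 28743) - 4 = -19742 - 4 = -19746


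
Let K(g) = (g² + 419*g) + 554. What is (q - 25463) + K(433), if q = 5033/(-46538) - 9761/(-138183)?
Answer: 2212226370281557/6430760454 ≈ 3.4401e+5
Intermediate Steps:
K(g) = 554 + g² + 419*g
q = -241217621/6430760454 (q = 5033*(-1/46538) - 9761*(-1/138183) = -5033/46538 + 9761/138183 = -241217621/6430760454 ≈ -0.037510)
(q - 25463) + K(433) = (-241217621/6430760454 - 25463) + (554 + 433² + 419*433) = -163746694657823/6430760454 + (554 + 187489 + 181427) = -163746694657823/6430760454 + 369470 = 2212226370281557/6430760454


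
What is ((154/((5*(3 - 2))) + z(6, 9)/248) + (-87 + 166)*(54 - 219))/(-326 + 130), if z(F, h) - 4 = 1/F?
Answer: 13821589/208320 ≈ 66.348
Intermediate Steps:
z(F, h) = 4 + 1/F
((154/((5*(3 - 2))) + z(6, 9)/248) + (-87 + 166)*(54 - 219))/(-326 + 130) = ((154/((5*(3 - 2))) + (4 + 1/6)/248) + (-87 + 166)*(54 - 219))/(-326 + 130) = ((154/((5*1)) + (4 + ⅙)*(1/248)) + 79*(-165))/(-196) = ((154/5 + (25/6)*(1/248)) - 13035)*(-1/196) = ((154*(⅕) + 25/1488) - 13035)*(-1/196) = ((154/5 + 25/1488) - 13035)*(-1/196) = (229277/7440 - 13035)*(-1/196) = -96751123/7440*(-1/196) = 13821589/208320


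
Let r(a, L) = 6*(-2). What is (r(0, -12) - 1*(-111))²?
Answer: 9801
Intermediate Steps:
r(a, L) = -12
(r(0, -12) - 1*(-111))² = (-12 - 1*(-111))² = (-12 + 111)² = 99² = 9801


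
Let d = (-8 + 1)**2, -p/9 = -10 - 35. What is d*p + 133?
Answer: 19978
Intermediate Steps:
p = 405 (p = -9*(-10 - 35) = -9*(-45) = 405)
d = 49 (d = (-7)**2 = 49)
d*p + 133 = 49*405 + 133 = 19845 + 133 = 19978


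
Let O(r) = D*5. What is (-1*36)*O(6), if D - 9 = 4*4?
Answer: -4500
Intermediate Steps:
D = 25 (D = 9 + 4*4 = 9 + 16 = 25)
O(r) = 125 (O(r) = 25*5 = 125)
(-1*36)*O(6) = -1*36*125 = -36*125 = -4500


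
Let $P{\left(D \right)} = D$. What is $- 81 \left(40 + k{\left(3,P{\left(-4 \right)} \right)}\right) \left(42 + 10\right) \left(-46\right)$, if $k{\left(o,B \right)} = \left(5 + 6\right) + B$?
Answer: $9106344$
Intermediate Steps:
$k{\left(o,B \right)} = 11 + B$
$- 81 \left(40 + k{\left(3,P{\left(-4 \right)} \right)}\right) \left(42 + 10\right) \left(-46\right) = - 81 \left(40 + \left(11 - 4\right)\right) \left(42 + 10\right) \left(-46\right) = - 81 \left(40 + 7\right) 52 \left(-46\right) = - 81 \cdot 47 \cdot 52 \left(-46\right) = \left(-81\right) 2444 \left(-46\right) = \left(-197964\right) \left(-46\right) = 9106344$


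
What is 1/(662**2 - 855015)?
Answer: -1/416771 ≈ -2.3994e-6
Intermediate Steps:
1/(662**2 - 855015) = 1/(438244 - 855015) = 1/(-416771) = -1/416771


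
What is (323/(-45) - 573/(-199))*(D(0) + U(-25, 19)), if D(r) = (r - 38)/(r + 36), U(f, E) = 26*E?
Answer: -170769758/80595 ≈ -2118.9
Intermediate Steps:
D(r) = (-38 + r)/(36 + r)
(323/(-45) - 573/(-199))*(D(0) + U(-25, 19)) = (323/(-45) - 573/(-199))*((-38 + 0)/(36 + 0) + 26*19) = (323*(-1/45) - 573*(-1/199))*(-38/36 + 494) = (-323/45 + 573/199)*((1/36)*(-38) + 494) = -38492*(-19/18 + 494)/8955 = -38492/8955*8873/18 = -170769758/80595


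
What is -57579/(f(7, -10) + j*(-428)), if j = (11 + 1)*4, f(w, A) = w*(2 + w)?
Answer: 19193/6827 ≈ 2.8113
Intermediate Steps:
j = 48 (j = 12*4 = 48)
-57579/(f(7, -10) + j*(-428)) = -57579/(7*(2 + 7) + 48*(-428)) = -57579/(7*9 - 20544) = -57579/(63 - 20544) = -57579/(-20481) = -57579*(-1/20481) = 19193/6827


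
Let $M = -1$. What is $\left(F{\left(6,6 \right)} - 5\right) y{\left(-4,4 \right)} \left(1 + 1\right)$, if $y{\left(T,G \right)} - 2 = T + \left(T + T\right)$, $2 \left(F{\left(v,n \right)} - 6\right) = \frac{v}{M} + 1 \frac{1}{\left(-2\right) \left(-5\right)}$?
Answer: $39$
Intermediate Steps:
$F{\left(v,n \right)} = \frac{121}{20} - \frac{v}{2}$ ($F{\left(v,n \right)} = 6 + \frac{\frac{v}{-1} + 1 \frac{1}{\left(-2\right) \left(-5\right)}}{2} = 6 + \frac{v \left(-1\right) + 1 \cdot \frac{1}{10}}{2} = 6 + \frac{- v + 1 \cdot \frac{1}{10}}{2} = 6 + \frac{- v + \frac{1}{10}}{2} = 6 + \frac{\frac{1}{10} - v}{2} = 6 - \left(- \frac{1}{20} + \frac{v}{2}\right) = \frac{121}{20} - \frac{v}{2}$)
$y{\left(T,G \right)} = 2 + 3 T$ ($y{\left(T,G \right)} = 2 + \left(T + \left(T + T\right)\right) = 2 + \left(T + 2 T\right) = 2 + 3 T$)
$\left(F{\left(6,6 \right)} - 5\right) y{\left(-4,4 \right)} \left(1 + 1\right) = \left(\left(\frac{121}{20} - 3\right) - 5\right) \left(2 + 3 \left(-4\right)\right) \left(1 + 1\right) = \left(\left(\frac{121}{20} - 3\right) - 5\right) \left(2 - 12\right) 2 = \left(\frac{61}{20} - 5\right) \left(-10\right) 2 = \left(- \frac{39}{20}\right) \left(-10\right) 2 = \frac{39}{2} \cdot 2 = 39$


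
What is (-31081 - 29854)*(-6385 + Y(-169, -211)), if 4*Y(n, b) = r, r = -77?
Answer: 1560971895/4 ≈ 3.9024e+8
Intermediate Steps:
Y(n, b) = -77/4 (Y(n, b) = (1/4)*(-77) = -77/4)
(-31081 - 29854)*(-6385 + Y(-169, -211)) = (-31081 - 29854)*(-6385 - 77/4) = -60935*(-25617/4) = 1560971895/4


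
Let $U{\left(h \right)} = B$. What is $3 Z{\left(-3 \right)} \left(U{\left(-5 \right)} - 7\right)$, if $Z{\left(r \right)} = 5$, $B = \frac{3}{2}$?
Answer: $- \frac{165}{2} \approx -82.5$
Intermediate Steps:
$B = \frac{3}{2}$ ($B = 3 \cdot \frac{1}{2} = \frac{3}{2} \approx 1.5$)
$U{\left(h \right)} = \frac{3}{2}$
$3 Z{\left(-3 \right)} \left(U{\left(-5 \right)} - 7\right) = 3 \cdot 5 \left(\frac{3}{2} - 7\right) = 15 \left(- \frac{11}{2}\right) = - \frac{165}{2}$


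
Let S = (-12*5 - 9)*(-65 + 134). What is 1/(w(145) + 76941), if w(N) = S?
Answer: 1/72180 ≈ 1.3854e-5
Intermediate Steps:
S = -4761 (S = (-60 - 9)*69 = -69*69 = -4761)
w(N) = -4761
1/(w(145) + 76941) = 1/(-4761 + 76941) = 1/72180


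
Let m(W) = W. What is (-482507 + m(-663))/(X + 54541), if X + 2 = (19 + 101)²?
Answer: -483170/68939 ≈ -7.0087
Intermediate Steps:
X = 14398 (X = -2 + (19 + 101)² = -2 + 120² = -2 + 14400 = 14398)
(-482507 + m(-663))/(X + 54541) = (-482507 - 663)/(14398 + 54541) = -483170/68939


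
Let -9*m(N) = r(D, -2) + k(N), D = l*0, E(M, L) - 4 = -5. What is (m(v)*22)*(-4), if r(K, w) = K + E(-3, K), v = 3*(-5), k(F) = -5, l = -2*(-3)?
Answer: -176/3 ≈ -58.667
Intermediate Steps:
l = 6
v = -15
E(M, L) = -1 (E(M, L) = 4 - 5 = -1)
D = 0 (D = 6*0 = 0)
r(K, w) = -1 + K (r(K, w) = K - 1 = -1 + K)
m(N) = ⅔ (m(N) = -((-1 + 0) - 5)/9 = -(-1 - 5)/9 = -⅑*(-6) = ⅔)
(m(v)*22)*(-4) = ((⅔)*22)*(-4) = (44/3)*(-4) = -176/3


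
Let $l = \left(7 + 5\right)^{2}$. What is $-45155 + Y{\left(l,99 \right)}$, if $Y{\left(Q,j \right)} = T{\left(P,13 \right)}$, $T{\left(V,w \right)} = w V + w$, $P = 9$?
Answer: $-45025$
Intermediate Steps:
$l = 144$ ($l = 12^{2} = 144$)
$T{\left(V,w \right)} = w + V w$ ($T{\left(V,w \right)} = V w + w = w + V w$)
$Y{\left(Q,j \right)} = 130$ ($Y{\left(Q,j \right)} = 13 \left(1 + 9\right) = 13 \cdot 10 = 130$)
$-45155 + Y{\left(l,99 \right)} = -45155 + 130 = -45025$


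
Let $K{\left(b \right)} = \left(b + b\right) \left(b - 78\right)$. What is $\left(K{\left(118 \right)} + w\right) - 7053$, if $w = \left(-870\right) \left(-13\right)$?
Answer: $13697$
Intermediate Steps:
$K{\left(b \right)} = 2 b \left(-78 + b\right)$
$w = 11310$
$\left(K{\left(118 \right)} + w\right) - 7053 = \left(2 \cdot 118 \left(-78 + 118\right) + 11310\right) - 7053 = \left(2 \cdot 118 \cdot 40 + 11310\right) - 7053 = \left(9440 + 11310\right) - 7053 = 20750 - 7053 = 13697$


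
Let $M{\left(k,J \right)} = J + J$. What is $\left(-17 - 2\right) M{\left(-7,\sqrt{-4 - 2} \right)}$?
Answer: $- 38 i \sqrt{6} \approx - 93.081 i$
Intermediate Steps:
$M{\left(k,J \right)} = 2 J$
$\left(-17 - 2\right) M{\left(-7,\sqrt{-4 - 2} \right)} = \left(-17 - 2\right) 2 \sqrt{-4 - 2} = - 19 \cdot 2 \sqrt{-6} = - 19 \cdot 2 i \sqrt{6} = - 38 i \sqrt{6}$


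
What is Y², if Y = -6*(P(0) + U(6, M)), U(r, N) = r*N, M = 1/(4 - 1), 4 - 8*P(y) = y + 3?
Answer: 2601/16 ≈ 162.56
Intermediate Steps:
P(y) = ⅛ - y/8 (P(y) = ½ - (y + 3)/8 = ½ - (3 + y)/8 = ½ + (-3/8 - y/8) = ⅛ - y/8)
M = ⅓ (M = 1/3 = ⅓ ≈ 0.33333)
U(r, N) = N*r
Y = -51/4 (Y = -6*((⅛ - ⅛*0) + (⅓)*6) = -6*((⅛ + 0) + 2) = -6*(⅛ + 2) = -6*17/8 = -51/4 ≈ -12.750)
Y² = (-51/4)² = 2601/16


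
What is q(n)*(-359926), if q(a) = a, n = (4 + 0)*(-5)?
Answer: 7198520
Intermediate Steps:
n = -20 (n = 4*(-5) = -20)
q(n)*(-359926) = -20*(-359926) = 7198520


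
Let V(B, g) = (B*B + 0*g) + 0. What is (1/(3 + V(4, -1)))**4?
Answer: 1/130321 ≈ 7.6734e-6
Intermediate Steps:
V(B, g) = B**2 (V(B, g) = (B**2 + 0) + 0 = B**2 + 0 = B**2)
(1/(3 + V(4, -1)))**4 = (1/(3 + 4**2))**4 = (1/(3 + 16))**4 = (1/19)**4 = 1/130321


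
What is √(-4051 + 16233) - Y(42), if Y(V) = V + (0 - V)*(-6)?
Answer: -294 + √12182 ≈ -183.63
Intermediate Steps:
Y(V) = 7*V (Y(V) = V - V*(-6) = V + 6*V = 7*V)
√(-4051 + 16233) - Y(42) = √(-4051 + 16233) - 7*42 = √12182 - 1*294 = √12182 - 294 = -294 + √12182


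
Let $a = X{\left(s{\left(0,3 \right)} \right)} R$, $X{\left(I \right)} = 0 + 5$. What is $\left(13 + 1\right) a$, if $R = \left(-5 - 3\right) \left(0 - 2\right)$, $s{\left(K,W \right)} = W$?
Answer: $1120$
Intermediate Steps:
$R = 16$ ($R = \left(-8\right) \left(-2\right) = 16$)
$X{\left(I \right)} = 5$
$a = 80$ ($a = 5 \cdot 16 = 80$)
$\left(13 + 1\right) a = \left(13 + 1\right) 80 = 14 \cdot 80 = 1120$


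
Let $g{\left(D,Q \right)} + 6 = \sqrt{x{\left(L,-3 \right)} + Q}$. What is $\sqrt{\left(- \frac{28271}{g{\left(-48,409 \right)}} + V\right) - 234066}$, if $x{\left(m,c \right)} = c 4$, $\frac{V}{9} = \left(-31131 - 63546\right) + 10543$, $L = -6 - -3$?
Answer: $\frac{\sqrt{5919361 - 991272 \sqrt{397}}}{\sqrt{-6 + \sqrt{397}}} \approx 996.65 i$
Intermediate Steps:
$L = -3$ ($L = -6 + 3 = -3$)
$V = -757206$ ($V = 9 \left(\left(-31131 - 63546\right) + 10543\right) = 9 \left(-94677 + 10543\right) = 9 \left(-84134\right) = -757206$)
$x{\left(m,c \right)} = 4 c$
$g{\left(D,Q \right)} = -6 + \sqrt{-12 + Q}$ ($g{\left(D,Q \right)} = -6 + \sqrt{4 \left(-3\right) + Q} = -6 + \sqrt{-12 + Q}$)
$\sqrt{\left(- \frac{28271}{g{\left(-48,409 \right)}} + V\right) - 234066} = \sqrt{\left(- \frac{28271}{-6 + \sqrt{-12 + 409}} - 757206\right) - 234066} = \sqrt{\left(- \frac{28271}{-6 + \sqrt{397}} - 757206\right) - 234066} = \sqrt{\left(-757206 - \frac{28271}{-6 + \sqrt{397}}\right) - 234066} = \sqrt{-991272 - \frac{28271}{-6 + \sqrt{397}}}$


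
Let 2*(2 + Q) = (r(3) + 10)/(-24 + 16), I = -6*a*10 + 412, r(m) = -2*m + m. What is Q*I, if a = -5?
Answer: -3471/2 ≈ -1735.5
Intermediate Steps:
r(m) = -m
I = 712 (I = -6*(-5)*10 + 412 = 30*10 + 412 = 300 + 412 = 712)
Q = -39/16 (Q = -2 + ((-1*3 + 10)/(-24 + 16))/2 = -2 + ((-3 + 10)/(-8))/2 = -2 + (7*(-⅛))/2 = -2 + (½)*(-7/8) = -2 - 7/16 = -39/16 ≈ -2.4375)
Q*I = -39/16*712 = -3471/2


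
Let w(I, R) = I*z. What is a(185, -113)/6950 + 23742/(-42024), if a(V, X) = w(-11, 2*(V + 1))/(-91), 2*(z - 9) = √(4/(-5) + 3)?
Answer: -1250955627/2214839900 + 11*√55/6324500 ≈ -0.56479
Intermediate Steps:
z = 9 + √55/10 (z = 9 + √(4/(-5) + 3)/2 = 9 + √(4*(-⅕) + 3)/2 = 9 + √(-⅘ + 3)/2 = 9 + √(11/5)/2 = 9 + (√55/5)/2 = 9 + √55/10 ≈ 9.7416)
w(I, R) = I*(9 + √55/10)
a(V, X) = 99/91 + 11*√55/910 (a(V, X) = ((⅒)*(-11)*(90 + √55))/(-91) = (-99 - 11*√55/10)*(-1/91) = 99/91 + 11*√55/910)
a(185, -113)/6950 + 23742/(-42024) = (99/91 + 11*√55/910)/6950 + 23742/(-42024) = (99/91 + 11*√55/910)*(1/6950) + 23742*(-1/42024) = (99/632450 + 11*√55/6324500) - 3957/7004 = -1250955627/2214839900 + 11*√55/6324500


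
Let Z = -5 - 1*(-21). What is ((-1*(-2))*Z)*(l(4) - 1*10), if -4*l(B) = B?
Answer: -352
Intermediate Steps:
l(B) = -B/4
Z = 16 (Z = -5 + 21 = 16)
((-1*(-2))*Z)*(l(4) - 1*10) = (-1*(-2)*16)*(-¼*4 - 1*10) = (2*16)*(-1 - 10) = 32*(-11) = -352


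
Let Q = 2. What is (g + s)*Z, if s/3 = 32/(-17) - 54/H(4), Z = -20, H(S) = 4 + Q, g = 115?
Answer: -28000/17 ≈ -1647.1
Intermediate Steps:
H(S) = 6 (H(S) = 4 + 2 = 6)
s = -555/17 (s = 3*(32/(-17) - 54/6) = 3*(32*(-1/17) - 54*⅙) = 3*(-32/17 - 9) = 3*(-185/17) = -555/17 ≈ -32.647)
(g + s)*Z = (115 - 555/17)*(-20) = (1400/17)*(-20) = -28000/17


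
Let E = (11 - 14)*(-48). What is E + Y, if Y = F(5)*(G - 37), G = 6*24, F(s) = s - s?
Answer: 144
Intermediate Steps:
F(s) = 0
G = 144
Y = 0 (Y = 0*(144 - 37) = 0*107 = 0)
E = 144 (E = -3*(-48) = 144)
E + Y = 144 + 0 = 144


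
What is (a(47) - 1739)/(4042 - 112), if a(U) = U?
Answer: -282/655 ≈ -0.43053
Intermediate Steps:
(a(47) - 1739)/(4042 - 112) = (47 - 1739)/(4042 - 112) = -1692/3930 = -1692*1/3930 = -282/655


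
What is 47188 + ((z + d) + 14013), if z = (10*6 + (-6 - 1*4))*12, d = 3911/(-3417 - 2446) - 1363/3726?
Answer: 1350053530283/21845538 ≈ 61800.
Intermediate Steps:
d = -22563655/21845538 (d = 3911/(-5863) - 1363*1/3726 = 3911*(-1/5863) - 1363/3726 = -3911/5863 - 1363/3726 = -22563655/21845538 ≈ -1.0329)
z = 600 (z = (60 + (-6 - 4))*12 = (60 - 10)*12 = 50*12 = 600)
47188 + ((z + d) + 14013) = 47188 + ((600 - 22563655/21845538) + 14013) = 47188 + (13084759145/21845538 + 14013) = 47188 + 319206283139/21845538 = 1350053530283/21845538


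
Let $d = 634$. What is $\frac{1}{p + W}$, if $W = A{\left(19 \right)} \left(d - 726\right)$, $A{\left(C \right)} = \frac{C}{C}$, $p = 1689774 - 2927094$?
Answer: $- \frac{1}{1237412} \approx -8.0814 \cdot 10^{-7}$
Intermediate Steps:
$p = -1237320$
$A{\left(C \right)} = 1$
$W = -92$ ($W = 1 \left(634 - 726\right) = 1 \left(-92\right) = -92$)
$\frac{1}{p + W} = \frac{1}{-1237320 - 92} = \frac{1}{-1237412} = - \frac{1}{1237412}$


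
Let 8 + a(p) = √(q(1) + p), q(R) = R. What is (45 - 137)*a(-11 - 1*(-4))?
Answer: 736 - 92*I*√6 ≈ 736.0 - 225.35*I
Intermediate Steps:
a(p) = -8 + √(1 + p)
(45 - 137)*a(-11 - 1*(-4)) = (45 - 137)*(-8 + √(1 + (-11 - 1*(-4)))) = -92*(-8 + √(1 + (-11 + 4))) = -92*(-8 + √(1 - 7)) = -92*(-8 + √(-6)) = -92*(-8 + I*√6) = 736 - 92*I*√6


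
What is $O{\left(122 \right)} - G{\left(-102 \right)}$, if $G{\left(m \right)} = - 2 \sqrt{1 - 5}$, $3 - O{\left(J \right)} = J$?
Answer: $-119 + 4 i \approx -119.0 + 4.0 i$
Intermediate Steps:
$O{\left(J \right)} = 3 - J$
$G{\left(m \right)} = - 4 i$ ($G{\left(m \right)} = - 2 \sqrt{-4} = - 2 \cdot 2 i = - 4 i$)
$O{\left(122 \right)} - G{\left(-102 \right)} = \left(3 - 122\right) - - 4 i = \left(3 - 122\right) + 4 i = -119 + 4 i$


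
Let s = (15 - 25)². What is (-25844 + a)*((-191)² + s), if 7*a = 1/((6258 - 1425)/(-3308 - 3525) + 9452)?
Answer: -427381756194241311/452064781 ≈ -9.4540e+8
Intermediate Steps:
s = 100 (s = (-10)² = 100)
a = 6833/452064781 (a = 1/(7*((6258 - 1425)/(-3308 - 3525) + 9452)) = 1/(7*(4833/(-6833) + 9452)) = 1/(7*(4833*(-1/6833) + 9452)) = 1/(7*(-4833/6833 + 9452)) = 1/(7*(64580683/6833)) = (⅐)*(6833/64580683) = 6833/452064781 ≈ 1.5115e-5)
(-25844 + a)*((-191)² + s) = (-25844 + 6833/452064781)*((-191)² + 100) = -11683162193331*(36481 + 100)/452064781 = -11683162193331/452064781*36581 = -427381756194241311/452064781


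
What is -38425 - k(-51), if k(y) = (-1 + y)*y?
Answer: -41077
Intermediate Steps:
k(y) = y*(-1 + y)
-38425 - k(-51) = -38425 - (-51)*(-1 - 51) = -38425 - (-51)*(-52) = -38425 - 1*2652 = -38425 - 2652 = -41077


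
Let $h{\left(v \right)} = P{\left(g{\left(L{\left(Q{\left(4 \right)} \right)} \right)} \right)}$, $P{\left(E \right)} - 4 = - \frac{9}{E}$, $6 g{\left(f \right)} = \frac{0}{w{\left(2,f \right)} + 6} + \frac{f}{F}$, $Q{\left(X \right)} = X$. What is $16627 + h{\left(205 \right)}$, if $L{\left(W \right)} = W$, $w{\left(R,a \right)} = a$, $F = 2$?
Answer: $16604$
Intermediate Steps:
$g{\left(f \right)} = \frac{f}{12}$ ($g{\left(f \right)} = \frac{\frac{0}{f + 6} + \frac{f}{2}}{6} = \frac{\frac{0}{6 + f} + f \frac{1}{2}}{6} = \frac{0 + \frac{f}{2}}{6} = \frac{\frac{1}{2} f}{6} = \frac{f}{12}$)
$P{\left(E \right)} = 4 - \frac{9}{E}$
$h{\left(v \right)} = -23$ ($h{\left(v \right)} = 4 - \frac{9}{\frac{1}{12} \cdot 4} = 4 - 9 \frac{1}{\frac{1}{3}} = 4 - 27 = -23$)
$16627 + h{\left(205 \right)} = 16627 - 23 = 16604$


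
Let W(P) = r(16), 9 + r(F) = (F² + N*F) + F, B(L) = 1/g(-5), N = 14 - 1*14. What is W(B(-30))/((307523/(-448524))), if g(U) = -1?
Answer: -117961812/307523 ≈ -383.59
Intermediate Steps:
N = 0 (N = 14 - 14 = 0)
B(L) = -1 (B(L) = 1/(-1) = -1)
r(F) = -9 + F + F² (r(F) = -9 + ((F² + 0*F) + F) = -9 + ((F² + 0) + F) = -9 + (F² + F) = -9 + (F + F²) = -9 + F + F²)
W(P) = 263 (W(P) = -9 + 16 + 16² = -9 + 16 + 256 = 263)
W(B(-30))/((307523/(-448524))) = 263/((307523/(-448524))) = 263/((307523*(-1/448524))) = 263/(-307523/448524) = 263*(-448524/307523) = -117961812/307523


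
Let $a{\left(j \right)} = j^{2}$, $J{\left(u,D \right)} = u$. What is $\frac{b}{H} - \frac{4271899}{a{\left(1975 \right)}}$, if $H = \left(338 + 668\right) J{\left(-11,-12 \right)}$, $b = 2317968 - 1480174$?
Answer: $- \frac{1657596527792}{21582158125} \approx -76.804$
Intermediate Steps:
$b = 837794$
$H = -11066$ ($H = \left(338 + 668\right) \left(-11\right) = 1006 \left(-11\right) = -11066$)
$\frac{b}{H} - \frac{4271899}{a{\left(1975 \right)}} = \frac{837794}{-11066} - \frac{4271899}{1975^{2}} = 837794 \left(- \frac{1}{11066}\right) - \frac{4271899}{3900625} = - \frac{418897}{5533} - \frac{4271899}{3900625} = - \frac{1657596527792}{21582158125}$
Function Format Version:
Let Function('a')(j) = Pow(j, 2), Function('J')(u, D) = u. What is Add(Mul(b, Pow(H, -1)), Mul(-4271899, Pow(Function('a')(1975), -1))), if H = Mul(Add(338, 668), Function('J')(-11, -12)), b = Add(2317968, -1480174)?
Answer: Rational(-1657596527792, 21582158125) ≈ -76.804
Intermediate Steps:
b = 837794
H = -11066 (H = Mul(Add(338, 668), -11) = Mul(1006, -11) = -11066)
Add(Mul(b, Pow(H, -1)), Mul(-4271899, Pow(Function('a')(1975), -1))) = Add(Mul(837794, Pow(-11066, -1)), Mul(-4271899, Pow(Pow(1975, 2), -1))) = Add(Mul(837794, Rational(-1, 11066)), Mul(-4271899, Pow(3900625, -1))) = Add(Rational(-418897, 5533), Mul(-4271899, Rational(1, 3900625))) = Add(Rational(-418897, 5533), Rational(-4271899, 3900625)) = Rational(-1657596527792, 21582158125)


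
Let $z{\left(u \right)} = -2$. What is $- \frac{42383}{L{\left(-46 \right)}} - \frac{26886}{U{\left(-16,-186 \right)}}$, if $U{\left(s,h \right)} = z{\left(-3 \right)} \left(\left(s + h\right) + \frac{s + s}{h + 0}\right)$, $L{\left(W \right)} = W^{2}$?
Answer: $- \frac{1720474997}{19858660} \approx -86.636$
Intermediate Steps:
$U{\left(s,h \right)} = - 2 h - 2 s - \frac{4 s}{h}$ ($U{\left(s,h \right)} = - 2 \left(\left(s + h\right) + \frac{s + s}{h + 0}\right) = - 2 \left(\left(h + s\right) + \frac{2 s}{h}\right) = - 2 \left(h + s + \frac{2 s}{h}\right) = - 2 h - 2 s - \frac{4 s}{h}$)
$- \frac{42383}{L{\left(-46 \right)}} - \frac{26886}{U{\left(-16,-186 \right)}} = - \frac{42383}{\left(-46\right)^{2}} - \frac{26886}{2 \frac{1}{-186} \left(\left(-2\right) \left(-16\right) - - 186 \left(-186 - 16\right)\right)} = - \frac{42383}{2116} - \frac{26886}{2 \left(- \frac{1}{186}\right) \left(32 - \left(-186\right) \left(-202\right)\right)} = \left(-42383\right) \frac{1}{2116} - \frac{26886}{2 \left(- \frac{1}{186}\right) \left(32 - 37572\right)} = - \frac{42383}{2116} - \frac{26886}{2 \left(- \frac{1}{186}\right) \left(-37540\right)} = - \frac{42383}{2116} - \frac{26886}{\frac{37540}{93}} = - \frac{42383}{2116} - \frac{1250199}{18770} = - \frac{1720474997}{19858660}$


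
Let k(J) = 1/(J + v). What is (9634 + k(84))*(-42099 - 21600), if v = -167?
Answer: -50935058079/83 ≈ -6.1368e+8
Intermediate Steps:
k(J) = 1/(-167 + J) (k(J) = 1/(J - 167) = 1/(-167 + J))
(9634 + k(84))*(-42099 - 21600) = (9634 + 1/(-167 + 84))*(-42099 - 21600) = (9634 + 1/(-83))*(-63699) = (9634 - 1/83)*(-63699) = (799621/83)*(-63699) = -50935058079/83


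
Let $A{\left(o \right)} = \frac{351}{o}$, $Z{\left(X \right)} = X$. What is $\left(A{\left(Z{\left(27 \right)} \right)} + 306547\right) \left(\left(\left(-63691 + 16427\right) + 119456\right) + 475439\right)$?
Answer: $167881759360$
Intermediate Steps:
$\left(A{\left(Z{\left(27 \right)} \right)} + 306547\right) \left(\left(\left(-63691 + 16427\right) + 119456\right) + 475439\right) = \left(\frac{351}{27} + 306547\right) \left(\left(\left(-63691 + 16427\right) + 119456\right) + 475439\right) = \left(351 \cdot \frac{1}{27} + 306547\right) \left(\left(-47264 + 119456\right) + 475439\right) = \left(13 + 306547\right) \left(72192 + 475439\right) = 306560 \cdot 547631 = 167881759360$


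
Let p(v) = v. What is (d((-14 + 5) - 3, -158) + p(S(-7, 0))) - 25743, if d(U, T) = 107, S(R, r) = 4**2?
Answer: -25620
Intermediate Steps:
S(R, r) = 16
(d((-14 + 5) - 3, -158) + p(S(-7, 0))) - 25743 = (107 + 16) - 25743 = 123 - 25743 = -25620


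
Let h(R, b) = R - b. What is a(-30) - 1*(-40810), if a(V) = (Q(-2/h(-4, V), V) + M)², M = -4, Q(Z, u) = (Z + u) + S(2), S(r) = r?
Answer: 7070779/169 ≈ 41839.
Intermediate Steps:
Q(Z, u) = 2 + Z + u (Q(Z, u) = (Z + u) + 2 = 2 + Z + u)
a(V) = (-2 + V - 2/(-4 - V))² (a(V) = ((2 - 2/(-4 - V) + V) - 4)² = ((2 + V - 2/(-4 - V)) - 4)² = (-2 + V - 2/(-4 - V))²)
a(-30) - 1*(-40810) = (-2 + (2 - 1*(-30))*(4 - 30))²/(4 - 30)² - 1*(-40810) = (-2 + (2 + 30)*(-26))²/(-26)² + 40810 = (-2 + 32*(-26))²*(1/676) + 40810 = (-2 - 832)²*(1/676) + 40810 = (-834)²*(1/676) + 40810 = 695556*(1/676) + 40810 = 173889/169 + 40810 = 7070779/169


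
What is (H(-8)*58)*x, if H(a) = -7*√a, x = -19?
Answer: 15428*I*√2 ≈ 21819.0*I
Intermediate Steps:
(H(-8)*58)*x = (-14*I*√2*58)*(-19) = -812*I*√2*(-19) = 15428*I*√2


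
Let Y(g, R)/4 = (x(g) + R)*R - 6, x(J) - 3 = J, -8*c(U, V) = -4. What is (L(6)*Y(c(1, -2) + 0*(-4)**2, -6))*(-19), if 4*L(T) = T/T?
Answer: -171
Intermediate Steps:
c(U, V) = 1/2 (c(U, V) = -1/8*(-4) = 1/2)
L(T) = 1/4 (L(T) = (T/T)/4 = (1/4)*1 = 1/4)
x(J) = 3 + J
Y(g, R) = -24 + 4*R*(3 + R + g) (Y(g, R) = 4*(((3 + g) + R)*R - 6) = 4*((3 + R + g)*R - 6) = 4*(R*(3 + R + g) - 6) = 4*(-6 + R*(3 + R + g)) = -24 + 4*R*(3 + R + g))
(L(6)*Y(c(1, -2) + 0*(-4)**2, -6))*(-19) = ((-24 + 4*(-6)**2 + 4*(-6)*(3 + (1/2 + 0*(-4)**2)))/4)*(-19) = ((-24 + 4*36 + 4*(-6)*(3 + (1/2 + 0*16)))/4)*(-19) = ((-24 + 144 + 4*(-6)*(3 + (1/2 + 0)))/4)*(-19) = ((-24 + 144 + 4*(-6)*(3 + 1/2))/4)*(-19) = ((-24 + 144 + 4*(-6)*(7/2))/4)*(-19) = ((-24 + 144 - 84)/4)*(-19) = ((1/4)*36)*(-19) = 9*(-19) = -171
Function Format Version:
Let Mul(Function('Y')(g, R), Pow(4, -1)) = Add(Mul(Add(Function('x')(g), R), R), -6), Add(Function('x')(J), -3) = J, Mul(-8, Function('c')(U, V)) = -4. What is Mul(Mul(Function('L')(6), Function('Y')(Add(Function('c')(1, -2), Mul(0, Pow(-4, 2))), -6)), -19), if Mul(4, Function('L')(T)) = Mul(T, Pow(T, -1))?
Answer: -171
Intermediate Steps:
Function('c')(U, V) = Rational(1, 2) (Function('c')(U, V) = Mul(Rational(-1, 8), -4) = Rational(1, 2))
Function('L')(T) = Rational(1, 4) (Function('L')(T) = Mul(Rational(1, 4), Mul(T, Pow(T, -1))) = Mul(Rational(1, 4), 1) = Rational(1, 4))
Function('x')(J) = Add(3, J)
Function('Y')(g, R) = Add(-24, Mul(4, R, Add(3, R, g))) (Function('Y')(g, R) = Mul(4, Add(Mul(Add(Add(3, g), R), R), -6)) = Mul(4, Add(Mul(Add(3, R, g), R), -6)) = Mul(4, Add(Mul(R, Add(3, R, g)), -6)) = Mul(4, Add(-6, Mul(R, Add(3, R, g)))) = Add(-24, Mul(4, R, Add(3, R, g))))
Mul(Mul(Function('L')(6), Function('Y')(Add(Function('c')(1, -2), Mul(0, Pow(-4, 2))), -6)), -19) = Mul(Mul(Rational(1, 4), Add(-24, Mul(4, Pow(-6, 2)), Mul(4, -6, Add(3, Add(Rational(1, 2), Mul(0, Pow(-4, 2))))))), -19) = Mul(Mul(Rational(1, 4), Add(-24, Mul(4, 36), Mul(4, -6, Add(3, Add(Rational(1, 2), Mul(0, 16)))))), -19) = Mul(Mul(Rational(1, 4), Add(-24, 144, Mul(4, -6, Add(3, Add(Rational(1, 2), 0))))), -19) = Mul(Mul(Rational(1, 4), Add(-24, 144, Mul(4, -6, Add(3, Rational(1, 2))))), -19) = Mul(Mul(Rational(1, 4), Add(-24, 144, Mul(4, -6, Rational(7, 2)))), -19) = Mul(Mul(Rational(1, 4), Add(-24, 144, -84)), -19) = Mul(Mul(Rational(1, 4), 36), -19) = Mul(9, -19) = -171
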